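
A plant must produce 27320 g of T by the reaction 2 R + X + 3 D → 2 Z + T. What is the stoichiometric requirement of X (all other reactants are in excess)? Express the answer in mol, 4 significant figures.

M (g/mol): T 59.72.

457.5 mol

n(T) = 27320 / 59.72 = 457.5 mol
n(X) = (1/1) × 457.5 = 457.5 mol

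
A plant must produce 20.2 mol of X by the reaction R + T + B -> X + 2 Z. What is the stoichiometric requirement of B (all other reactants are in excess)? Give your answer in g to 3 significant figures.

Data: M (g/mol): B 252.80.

n(X) = 20.20 mol
n(B) = (1/1) × 20.20 = 20.20 mol
mass = 20.20 × 252.80 = 5107 g

5110 g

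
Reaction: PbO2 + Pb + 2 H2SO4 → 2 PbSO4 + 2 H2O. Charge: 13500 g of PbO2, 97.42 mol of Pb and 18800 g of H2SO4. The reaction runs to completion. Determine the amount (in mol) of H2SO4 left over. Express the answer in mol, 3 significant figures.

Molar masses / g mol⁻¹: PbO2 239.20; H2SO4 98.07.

n(PbO2) = 13500 / 239.20 = 56.44 mol
n(Pb) = 97.42 mol
n(H2SO4) = 18800 / 98.07 = 191.7 mol
n/ν → PbO2: 56.44, Pb: 97.42, H2SO4: 95.85; PbO2 is limiting.
H2SO4 consumed = (2/1) × 56.44 = 112.9 mol
H2SO4 remaining = 191.7 − 112.9 = 78.80 mol

78.8 mol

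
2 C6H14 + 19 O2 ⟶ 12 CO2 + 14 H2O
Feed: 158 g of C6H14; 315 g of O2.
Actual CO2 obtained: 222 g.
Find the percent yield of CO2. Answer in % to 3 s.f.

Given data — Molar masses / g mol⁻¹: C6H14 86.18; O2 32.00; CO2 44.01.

n(C6H14) = 158.0 / 86.18 = 1.833 mol
n(O2) = 315.0 / 32.00 = 9.844 mol
n/ν for C6H14 = 1.833/2 = 0.9165
n/ν for O2 = 9.844/19 = 0.5181
Smallest n/ν is O2 → limiting reagent.
theoretical n(CO2) = (12/19) × 9.844 = 6.217 mol → 273.6 g
% yield = 222 / 273.6 × 100 = 81.14 %

81.1 %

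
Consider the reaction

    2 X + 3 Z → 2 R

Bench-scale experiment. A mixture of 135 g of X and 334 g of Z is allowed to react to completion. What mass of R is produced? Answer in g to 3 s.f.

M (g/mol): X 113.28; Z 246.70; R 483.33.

n(X) = 135.0 / 113.28 = 1.192 mol
n(Z) = 334.0 / 246.70 = 1.354 mol
n/ν for X = 1.192/2 = 0.5960
n/ν for Z = 1.354/3 = 0.4513
Smallest n/ν is Z → limiting reagent.
n(R) = (2/3) × 1.354 = 0.9027 mol
mass = 0.9027 × 483.33 = 436.3 g

436 g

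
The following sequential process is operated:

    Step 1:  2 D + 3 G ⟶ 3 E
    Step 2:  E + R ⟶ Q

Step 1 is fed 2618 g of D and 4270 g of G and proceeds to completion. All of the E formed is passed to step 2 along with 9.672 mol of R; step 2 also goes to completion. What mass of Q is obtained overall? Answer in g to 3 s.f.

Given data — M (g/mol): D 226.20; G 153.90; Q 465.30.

Step 1:
n(D) = 2618 / 226.20 = 11.57 mol
n(G) = 4270 / 153.90 = 27.75 mol
n/ν for D = 11.57/2 = 5.785
n/ν for G = 27.75/3 = 9.250
Smallest n/ν is D → limiting reagent.
n(E) produced = (3/2) × 11.57 = 17.36 mol
Step 2:
n(E) available = 17.36 mol
n(R) = 9.672 mol
n/ν for E = 17.36/1 = 17.36
n/ν for R = 9.672/1 = 9.672
Smallest n/ν is R → limiting reagent.
n(Q) = (1/1) × 9.672 = 9.672 mol
mass = 9.672 × 465.30 = 4500 g

4500 g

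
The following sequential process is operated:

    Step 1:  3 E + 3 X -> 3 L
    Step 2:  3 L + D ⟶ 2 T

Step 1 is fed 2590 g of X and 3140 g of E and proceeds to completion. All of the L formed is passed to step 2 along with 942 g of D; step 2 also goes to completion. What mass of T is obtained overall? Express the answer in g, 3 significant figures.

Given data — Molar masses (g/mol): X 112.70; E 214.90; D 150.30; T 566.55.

5520 g

Step 1:
n(X) = 2590 / 112.70 = 22.98 mol
n(E) = 3140 / 214.90 = 14.61 mol
n/ν for X = 22.98/3 = 7.660
n/ν for E = 14.61/3 = 4.870
Smallest n/ν is E → limiting reagent.
n(L) produced = (3/3) × 14.61 = 14.61 mol
Step 2:
n(L) available = 14.61 mol
n(D) = 942.0 / 150.30 = 6.267 mol
n/ν for L = 14.61/3 = 4.870
n/ν for D = 6.267/1 = 6.267
Smallest n/ν is L → limiting reagent.
n(T) = (2/3) × 14.61 = 9.740 mol
mass = 9.740 × 566.55 = 5518 g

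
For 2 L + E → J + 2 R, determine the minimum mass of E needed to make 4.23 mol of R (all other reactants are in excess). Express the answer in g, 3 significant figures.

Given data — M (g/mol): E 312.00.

660 g

n(R) = 4.230 mol
n(E) = (1/2) × 4.230 = 2.115 mol
mass = 2.115 × 312.00 = 659.9 g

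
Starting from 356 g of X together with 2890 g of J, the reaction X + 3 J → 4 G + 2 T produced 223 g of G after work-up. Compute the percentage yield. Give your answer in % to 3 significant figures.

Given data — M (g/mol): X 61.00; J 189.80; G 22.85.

n(X) = 356.0 / 61.00 = 5.836 mol
n(J) = 2890 / 189.80 = 15.23 mol
n/ν for X = 5.836/1 = 5.836
n/ν for J = 15.23/3 = 5.077
Smallest n/ν is J → limiting reagent.
theoretical n(G) = (4/3) × 15.23 = 20.31 mol → 464.1 g
% yield = 223 / 464.1 × 100 = 48.05 %

48.1 %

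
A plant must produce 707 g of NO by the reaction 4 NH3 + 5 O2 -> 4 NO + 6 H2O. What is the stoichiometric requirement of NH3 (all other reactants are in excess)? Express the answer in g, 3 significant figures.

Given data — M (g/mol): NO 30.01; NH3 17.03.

n(NO) = 707 / 30.01 = 23.56 mol
n(NH3) = (4/4) × 23.56 = 23.56 mol
mass = 23.56 × 17.03 = 401.2 g

401 g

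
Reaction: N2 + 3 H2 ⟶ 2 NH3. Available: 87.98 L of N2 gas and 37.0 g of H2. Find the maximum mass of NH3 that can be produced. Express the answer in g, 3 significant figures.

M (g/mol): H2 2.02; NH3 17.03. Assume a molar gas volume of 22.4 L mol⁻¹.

134 g

n(N2) = 87.98 / 22.4 = 3.928 mol
n(H2) = 37.00 / 2.02 = 18.32 mol
n/ν for N2 = 3.928/1 = 3.928
n/ν for H2 = 18.32/3 = 6.107
Smallest n/ν is N2 → limiting reagent.
n(NH3) = (2/1) × 3.928 = 7.856 mol
mass = 7.856 × 17.03 = 133.8 g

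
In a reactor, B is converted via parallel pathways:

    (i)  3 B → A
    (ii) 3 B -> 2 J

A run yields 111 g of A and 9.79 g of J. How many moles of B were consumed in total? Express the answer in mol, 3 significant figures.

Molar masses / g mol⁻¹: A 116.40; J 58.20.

n(A) = 111 / 116.40 = 0.9536 mol
n(J) = 9.79 / 58.20 = 0.1682 mol
n(B) via (i) = (3/1)×0.9536 = 2.861 mol
n(B) via (ii) = (3/2)×0.1682 = 0.2523 mol
total n(B) = 2.861 + 0.2523 = 3.113 mol

3.11 mol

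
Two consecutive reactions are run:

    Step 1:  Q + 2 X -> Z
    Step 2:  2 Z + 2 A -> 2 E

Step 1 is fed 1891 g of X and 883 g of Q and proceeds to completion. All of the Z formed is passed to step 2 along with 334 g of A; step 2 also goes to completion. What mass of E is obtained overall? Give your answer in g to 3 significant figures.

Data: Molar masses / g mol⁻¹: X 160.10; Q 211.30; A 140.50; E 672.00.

1600 g

Step 1:
n(X) = 1891 / 160.10 = 11.81 mol
n(Q) = 883.0 / 211.30 = 4.179 mol
n/ν → X: 5.905, Q: 4.179; Q is limiting.
n(Z) produced = (1/1) × 4.179 = 4.179 mol
Step 2:
n(Z) available = 4.179 mol
n(A) = 334.0 / 140.50 = 2.377 mol
n/ν → Z: 2.090, A: 1.189; A is limiting.
n(E) = (2/2) × 2.377 = 2.377 mol
mass = 2.377 × 672.00 = 1597 g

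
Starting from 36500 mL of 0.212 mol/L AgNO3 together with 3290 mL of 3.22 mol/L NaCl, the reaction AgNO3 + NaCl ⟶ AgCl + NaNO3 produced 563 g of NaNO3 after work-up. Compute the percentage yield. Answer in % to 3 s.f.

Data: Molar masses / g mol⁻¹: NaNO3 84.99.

85.6 %

n(AgNO3) = 0.212 × 36500/1000 = 7.738 mol
n(NaCl) = 3.22 × 3290/1000 = 10.59 mol
n/ν for AgNO3 = 7.738/1 = 7.738
n/ν for NaCl = 10.59/1 = 10.59
Smallest n/ν is AgNO3 → limiting reagent.
theoretical n(NaNO3) = (1/1) × 7.738 = 7.738 mol → 657.7 g
% yield = 563 / 657.7 × 100 = 85.60 %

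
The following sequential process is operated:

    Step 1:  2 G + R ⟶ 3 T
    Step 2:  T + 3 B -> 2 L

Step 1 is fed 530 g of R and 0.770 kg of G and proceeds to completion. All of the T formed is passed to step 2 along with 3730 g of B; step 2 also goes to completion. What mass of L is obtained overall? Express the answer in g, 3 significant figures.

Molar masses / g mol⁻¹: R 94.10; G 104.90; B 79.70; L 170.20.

3750 g

Step 1:
n(R) = 530.0 / 94.10 = 5.632 mol
n(G) = 0.7700×1000 / 104.90 = 7.340 mol
n/ν for R = 5.632/1 = 5.632
n/ν for G = 7.340/2 = 3.670
Smallest n/ν is G → limiting reagent.
n(T) produced = (3/2) × 7.340 = 11.01 mol
Step 2:
n(T) available = 11.01 mol
n(B) = 3730 / 79.70 = 46.80 mol
n/ν for T = 11.01/1 = 11.01
n/ν for B = 46.80/3 = 15.60
Smallest n/ν is T → limiting reagent.
n(L) = (2/1) × 11.01 = 22.02 mol
mass = 22.02 × 170.20 = 3748 g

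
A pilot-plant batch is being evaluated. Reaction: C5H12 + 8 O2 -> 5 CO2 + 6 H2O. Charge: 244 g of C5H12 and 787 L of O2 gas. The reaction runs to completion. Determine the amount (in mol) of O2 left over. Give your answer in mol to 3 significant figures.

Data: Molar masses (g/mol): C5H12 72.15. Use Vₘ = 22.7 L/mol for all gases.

7.61 mol

n(C5H12) = 244.0 / 72.15 = 3.382 mol
n(O2) = 787.0 / 22.7 = 34.67 mol
n/ν for C5H12 = 3.382/1 = 3.382
n/ν for O2 = 34.67/8 = 4.334
Smallest n/ν is C5H12 → limiting reagent.
O2 consumed = (8/1) × 3.382 = 27.06 mol
O2 remaining = 34.67 − 27.06 = 7.610 mol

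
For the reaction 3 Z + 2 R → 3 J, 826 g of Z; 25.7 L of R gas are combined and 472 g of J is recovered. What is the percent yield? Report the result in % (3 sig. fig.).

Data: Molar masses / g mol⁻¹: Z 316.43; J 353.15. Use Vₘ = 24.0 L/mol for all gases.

83.2 %

n(Z) = 826.0 / 316.43 = 2.610 mol
n(R) = 25.70 / 24.0 = 1.071 mol
n/ν → Z: 0.8700, R: 0.5355; R is limiting.
theoretical n(J) = (3/2) × 1.071 = 1.607 mol → 567.5 g
% yield = 472 / 567.5 × 100 = 83.17 %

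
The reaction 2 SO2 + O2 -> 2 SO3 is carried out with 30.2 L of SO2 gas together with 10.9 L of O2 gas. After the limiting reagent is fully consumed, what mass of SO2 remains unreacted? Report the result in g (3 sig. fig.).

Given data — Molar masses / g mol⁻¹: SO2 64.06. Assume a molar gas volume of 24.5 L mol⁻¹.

n(SO2) = 30.20 / 24.5 = 1.233 mol
n(O2) = 10.90 / 24.5 = 0.4449 mol
n/ν for SO2 = 1.233/2 = 0.6165
n/ν for O2 = 0.4449/1 = 0.4449
Smallest n/ν is O2 → limiting reagent.
SO2 consumed = (2/1) × 0.4449 = 0.8898 mol
SO2 remaining = 1.233 − 0.8898 = 0.3432 mol
mass = 0.3432 × 64.06 = 21.99 g

22.0 g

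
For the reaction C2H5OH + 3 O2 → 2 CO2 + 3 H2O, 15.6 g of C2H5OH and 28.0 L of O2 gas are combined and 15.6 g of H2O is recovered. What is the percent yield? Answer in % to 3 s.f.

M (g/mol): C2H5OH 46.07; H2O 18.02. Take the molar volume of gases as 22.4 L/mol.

n(C2H5OH) = 15.60 / 46.07 = 0.3386 mol
n(O2) = 28.00 / 22.4 = 1.250 mol
n/ν → C2H5OH: 0.3386, O2: 0.4167; C2H5OH is limiting.
theoretical n(H2O) = (3/1) × 0.3386 = 1.016 mol → 18.31 g
% yield = 15.6 / 18.31 × 100 = 85.20 %

85.2 %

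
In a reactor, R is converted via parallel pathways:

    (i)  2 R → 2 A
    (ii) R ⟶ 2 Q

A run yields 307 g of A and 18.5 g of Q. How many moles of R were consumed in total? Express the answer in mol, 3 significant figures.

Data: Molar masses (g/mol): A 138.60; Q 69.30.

n(A) = 307 / 138.60 = 2.215 mol
n(Q) = 18.5 / 69.30 = 0.2670 mol
n(R) via (i) = (2/2)×2.215 = 2.215 mol
n(R) via (ii) = (1/2)×0.2670 = 0.1335 mol
total n(R) = 2.215 + 0.1335 = 2.349 mol

2.35 mol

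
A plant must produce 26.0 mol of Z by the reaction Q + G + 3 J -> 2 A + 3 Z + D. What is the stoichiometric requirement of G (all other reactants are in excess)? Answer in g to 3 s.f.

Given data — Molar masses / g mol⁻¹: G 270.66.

n(Z) = 26.00 mol
n(G) = (1/3) × 26.00 = 8.667 mol
mass = 8.667 × 270.66 = 2346 g

2350 g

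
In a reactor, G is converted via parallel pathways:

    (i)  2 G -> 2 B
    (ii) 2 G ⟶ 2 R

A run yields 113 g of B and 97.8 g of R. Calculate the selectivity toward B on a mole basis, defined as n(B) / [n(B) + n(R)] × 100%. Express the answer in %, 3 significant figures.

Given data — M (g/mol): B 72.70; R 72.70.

n(B) = 113 / 72.70 = 1.554 mol
n(R) = 97.8 / 72.70 = 1.345 mol
selectivity = 1.554/(1.554+1.345) × 100 = 53.60 %

53.6 %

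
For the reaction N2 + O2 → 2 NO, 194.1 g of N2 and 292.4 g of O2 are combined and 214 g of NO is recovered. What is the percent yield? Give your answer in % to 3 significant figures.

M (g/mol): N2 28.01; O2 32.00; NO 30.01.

51.5 %

n(N2) = 194.1 / 28.01 = 6.930 mol
n(O2) = 292.4 / 32.00 = 9.138 mol
n/ν for N2 = 6.930/1 = 6.930
n/ν for O2 = 9.138/1 = 9.138
Smallest n/ν is N2 → limiting reagent.
theoretical n(NO) = (2/1) × 6.930 = 13.86 mol → 415.9 g
% yield = 214 / 415.9 × 100 = 51.45 %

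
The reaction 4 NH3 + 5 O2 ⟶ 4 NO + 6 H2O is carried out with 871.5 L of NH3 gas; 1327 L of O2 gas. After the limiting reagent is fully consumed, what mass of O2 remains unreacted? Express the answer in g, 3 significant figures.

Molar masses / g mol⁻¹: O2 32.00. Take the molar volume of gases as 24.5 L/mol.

310 g

n(NH3) = 871.5 / 24.5 = 35.57 mol
n(O2) = 1327 / 24.5 = 54.16 mol
n/ν → NH3: 8.893, O2: 10.83; NH3 is limiting.
O2 consumed = (5/4) × 35.57 = 44.46 mol
O2 remaining = 54.16 − 44.46 = 9.700 mol
mass = 9.700 × 32.00 = 310.4 g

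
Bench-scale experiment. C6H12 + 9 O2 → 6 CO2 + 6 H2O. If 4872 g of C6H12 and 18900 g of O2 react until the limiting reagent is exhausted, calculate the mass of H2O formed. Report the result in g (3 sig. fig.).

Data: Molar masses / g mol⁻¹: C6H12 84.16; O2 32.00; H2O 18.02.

n(C6H12) = 4872 / 84.16 = 57.89 mol
n(O2) = 18900 / 32.00 = 590.6 mol
n/ν for C6H12 = 57.89/1 = 57.89
n/ν for O2 = 590.6/9 = 65.62
Smallest n/ν is C6H12 → limiting reagent.
n(H2O) = (6/1) × 57.89 = 347.3 mol
mass = 347.3 × 18.02 = 6258 g

6260 g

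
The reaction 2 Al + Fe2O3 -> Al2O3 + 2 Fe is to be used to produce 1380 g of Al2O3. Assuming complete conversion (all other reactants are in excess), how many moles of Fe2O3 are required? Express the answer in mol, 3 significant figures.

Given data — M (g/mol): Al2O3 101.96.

13.5 mol

n(Al2O3) = 1380 / 101.96 = 13.53 mol
n(Fe2O3) = (1/1) × 13.53 = 13.53 mol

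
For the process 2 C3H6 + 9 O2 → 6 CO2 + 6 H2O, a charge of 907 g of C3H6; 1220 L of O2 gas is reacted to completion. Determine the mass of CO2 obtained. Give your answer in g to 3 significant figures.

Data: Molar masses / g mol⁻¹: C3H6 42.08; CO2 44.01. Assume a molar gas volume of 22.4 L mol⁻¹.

1600 g

n(C3H6) = 907.0 / 42.08 = 21.55 mol
n(O2) = 1220 / 22.4 = 54.46 mol
n/ν → C3H6: 10.78, O2: 6.051; O2 is limiting.
n(CO2) = (6/9) × 54.46 = 36.31 mol
mass = 36.31 × 44.01 = 1598 g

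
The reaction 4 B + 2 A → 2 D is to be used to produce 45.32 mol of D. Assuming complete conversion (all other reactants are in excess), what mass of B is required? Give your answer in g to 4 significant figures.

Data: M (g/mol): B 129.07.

11700 g

n(D) = 45.32 mol
n(B) = (4/2) × 45.32 = 90.64 mol
mass = 90.64 × 129.07 = 11700 g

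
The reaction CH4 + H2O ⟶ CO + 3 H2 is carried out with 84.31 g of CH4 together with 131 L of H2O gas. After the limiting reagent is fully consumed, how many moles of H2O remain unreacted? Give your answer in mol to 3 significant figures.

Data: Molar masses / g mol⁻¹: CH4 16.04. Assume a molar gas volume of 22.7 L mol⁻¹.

n(CH4) = 84.31 / 16.04 = 5.256 mol
n(H2O) = 131.0 / 22.7 = 5.771 mol
n/ν for CH4 = 5.256/1 = 5.256
n/ν for H2O = 5.771/1 = 5.771
Smallest n/ν is CH4 → limiting reagent.
H2O consumed = (1/1) × 5.256 = 5.256 mol
H2O remaining = 5.771 − 5.256 = 0.5150 mol

0.515 mol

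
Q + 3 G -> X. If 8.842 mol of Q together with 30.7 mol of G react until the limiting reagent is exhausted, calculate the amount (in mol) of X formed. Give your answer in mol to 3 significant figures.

8.84 mol

n(Q) = 8.842 mol
n(G) = 30.70 mol
n/ν for Q = 8.842/1 = 8.842
n/ν for G = 30.70/3 = 10.23
Smallest n/ν is Q → limiting reagent.
n(X) = (1/1) × 8.842 = 8.842 mol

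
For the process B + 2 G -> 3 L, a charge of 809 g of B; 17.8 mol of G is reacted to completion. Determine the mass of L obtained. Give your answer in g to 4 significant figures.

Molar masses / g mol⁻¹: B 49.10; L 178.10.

4755 g

n(B) = 809.0 / 49.10 = 16.48 mol
n(G) = 17.80 mol
n/ν → B: 16.48, G: 8.900; G is limiting.
n(L) = (3/2) × 17.80 = 26.70 mol
mass = 26.70 × 178.10 = 4755 g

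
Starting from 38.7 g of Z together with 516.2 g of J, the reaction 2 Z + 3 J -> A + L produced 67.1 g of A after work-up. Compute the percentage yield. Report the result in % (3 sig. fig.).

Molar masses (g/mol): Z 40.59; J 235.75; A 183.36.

n(Z) = 38.70 / 40.59 = 0.9534 mol
n(J) = 516.2 / 235.75 = 2.190 mol
n/ν for Z = 0.9534/2 = 0.4767
n/ν for J = 2.190/3 = 0.7300
Smallest n/ν is Z → limiting reagent.
theoretical n(A) = (1/2) × 0.9534 = 0.4767 mol → 87.41 g
% yield = 67.1 / 87.41 × 100 = 76.76 %

76.8 %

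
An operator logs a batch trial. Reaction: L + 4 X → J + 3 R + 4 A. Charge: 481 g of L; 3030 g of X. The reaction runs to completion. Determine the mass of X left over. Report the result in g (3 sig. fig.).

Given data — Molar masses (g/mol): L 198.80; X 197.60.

n(L) = 481.0 / 198.80 = 2.420 mol
n(X) = 3030 / 197.60 = 15.33 mol
n/ν for L = 2.420/1 = 2.420
n/ν for X = 15.33/4 = 3.833
Smallest n/ν is L → limiting reagent.
X consumed = (4/1) × 2.420 = 9.680 mol
X remaining = 15.33 − 9.680 = 5.650 mol
mass = 5.650 × 197.60 = 1116 g

1120 g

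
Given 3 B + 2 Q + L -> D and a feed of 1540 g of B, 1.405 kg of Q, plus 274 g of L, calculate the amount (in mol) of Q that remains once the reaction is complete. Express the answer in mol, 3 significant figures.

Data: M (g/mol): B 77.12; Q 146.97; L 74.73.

n(B) = 1540 / 77.12 = 19.97 mol
n(Q) = 1.405×1000 / 146.97 = 9.560 mol
n(L) = 274.0 / 74.73 = 3.667 mol
n/ν → B: 6.657, Q: 4.780, L: 3.667; L is limiting.
Q consumed = (2/1) × 3.667 = 7.334 mol
Q remaining = 9.560 − 7.334 = 2.226 mol

2.23 mol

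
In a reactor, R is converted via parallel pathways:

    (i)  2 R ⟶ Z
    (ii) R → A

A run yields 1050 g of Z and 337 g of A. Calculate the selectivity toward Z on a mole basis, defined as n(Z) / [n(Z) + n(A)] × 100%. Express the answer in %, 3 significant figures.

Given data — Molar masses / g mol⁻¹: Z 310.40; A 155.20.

n(Z) = 1050 / 310.40 = 3.383 mol
n(A) = 337 / 155.20 = 2.171 mol
selectivity = 3.383/(3.383+2.171) × 100 = 60.91 %

60.9 %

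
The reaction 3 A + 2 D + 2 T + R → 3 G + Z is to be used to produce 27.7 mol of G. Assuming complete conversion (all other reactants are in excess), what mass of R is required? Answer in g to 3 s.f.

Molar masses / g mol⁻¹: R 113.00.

1040 g

n(G) = 27.70 mol
n(R) = (1/3) × 27.70 = 9.233 mol
mass = 9.233 × 113.00 = 1043 g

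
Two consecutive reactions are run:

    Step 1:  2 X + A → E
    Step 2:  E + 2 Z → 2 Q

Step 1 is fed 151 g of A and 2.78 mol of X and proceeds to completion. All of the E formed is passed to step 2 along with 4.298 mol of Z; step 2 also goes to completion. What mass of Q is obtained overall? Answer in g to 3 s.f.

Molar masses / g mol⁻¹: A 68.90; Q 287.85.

800 g

Step 1:
n(A) = 151.0 / 68.90 = 2.192 mol
n(X) = 2.780 mol
n/ν for A = 2.192/1 = 2.192
n/ν for X = 2.780/2 = 1.390
Smallest n/ν is X → limiting reagent.
n(E) produced = (1/2) × 2.780 = 1.390 mol
Step 2:
n(E) available = 1.390 mol
n(Z) = 4.298 mol
n/ν for E = 1.390/1 = 1.390
n/ν for Z = 4.298/2 = 2.149
Smallest n/ν is E → limiting reagent.
n(Q) = (2/1) × 1.390 = 2.780 mol
mass = 2.780 × 287.85 = 800.2 g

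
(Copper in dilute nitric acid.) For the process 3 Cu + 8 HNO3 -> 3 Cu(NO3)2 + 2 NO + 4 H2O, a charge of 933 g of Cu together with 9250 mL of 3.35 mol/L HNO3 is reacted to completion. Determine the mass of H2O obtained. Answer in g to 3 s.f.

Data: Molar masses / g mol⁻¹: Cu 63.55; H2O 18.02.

279 g

n(Cu) = 933.0 / 63.55 = 14.68 mol
n(HNO3) = 3.35 × 9250/1000 = 30.99 mol
n/ν for Cu = 14.68/3 = 4.893
n/ν for HNO3 = 30.99/8 = 3.874
Smallest n/ν is HNO3 → limiting reagent.
n(H2O) = (4/8) × 30.99 = 15.50 mol
mass = 15.50 × 18.02 = 279.3 g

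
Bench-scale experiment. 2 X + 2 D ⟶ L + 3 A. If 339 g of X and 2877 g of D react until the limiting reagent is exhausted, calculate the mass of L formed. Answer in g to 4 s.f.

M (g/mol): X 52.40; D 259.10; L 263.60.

852.7 g

n(X) = 339.0 / 52.40 = 6.469 mol
n(D) = 2877 / 259.10 = 11.10 mol
n/ν for X = 6.469/2 = 3.235
n/ν for D = 11.10/2 = 5.550
Smallest n/ν is X → limiting reagent.
n(L) = (1/2) × 6.469 = 3.235 mol
mass = 3.235 × 263.60 = 852.7 g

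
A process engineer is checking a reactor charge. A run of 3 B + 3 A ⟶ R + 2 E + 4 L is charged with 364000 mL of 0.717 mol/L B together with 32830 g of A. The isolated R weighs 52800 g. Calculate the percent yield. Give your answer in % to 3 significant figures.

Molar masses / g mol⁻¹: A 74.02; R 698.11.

n(B) = 0.717 × 364000/1000 = 261.0 mol
n(A) = 32830 / 74.02 = 443.5 mol
n/ν for B = 261.0/3 = 87.00
n/ν for A = 443.5/3 = 147.8
Smallest n/ν is B → limiting reagent.
theoretical n(R) = (1/3) × 261.0 = 87.00 mol → 60740 g
% yield = 52800 / 60740 × 100 = 86.93 %

86.9 %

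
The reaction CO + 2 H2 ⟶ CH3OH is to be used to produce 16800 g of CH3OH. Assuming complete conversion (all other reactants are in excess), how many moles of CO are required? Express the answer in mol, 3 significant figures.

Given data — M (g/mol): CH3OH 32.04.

n(CH3OH) = 16800 / 32.04 = 524.3 mol
n(CO) = (1/1) × 524.3 = 524.3 mol

524 mol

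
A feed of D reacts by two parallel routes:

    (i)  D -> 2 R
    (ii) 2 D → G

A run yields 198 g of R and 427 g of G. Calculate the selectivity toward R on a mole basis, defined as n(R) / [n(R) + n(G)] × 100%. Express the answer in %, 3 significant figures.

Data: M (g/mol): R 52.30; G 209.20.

n(R) = 198 / 52.30 = 3.786 mol
n(G) = 427 / 209.20 = 2.041 mol
selectivity = 3.786/(3.786+2.041) × 100 = 64.97 %

65.0 %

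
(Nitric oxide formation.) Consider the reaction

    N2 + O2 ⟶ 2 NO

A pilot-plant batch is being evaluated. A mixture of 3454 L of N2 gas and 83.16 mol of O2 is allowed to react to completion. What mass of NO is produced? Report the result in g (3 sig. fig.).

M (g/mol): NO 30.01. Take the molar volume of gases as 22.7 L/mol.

n(N2) = 3454 / 22.7 = 152.2 mol
n(O2) = 83.16 mol
n/ν → N2: 152.2, O2: 83.16; O2 is limiting.
n(NO) = (2/1) × 83.16 = 166.3 mol
mass = 166.3 × 30.01 = 4991 g

4990 g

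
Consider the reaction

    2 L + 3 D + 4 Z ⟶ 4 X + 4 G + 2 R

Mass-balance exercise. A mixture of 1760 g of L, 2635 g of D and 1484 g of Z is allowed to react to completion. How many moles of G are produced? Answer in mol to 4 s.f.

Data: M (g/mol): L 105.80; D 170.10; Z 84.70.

17.52 mol

n(L) = 1760 / 105.80 = 16.64 mol
n(D) = 2635 / 170.10 = 15.49 mol
n(Z) = 1484 / 84.70 = 17.52 mol
n/ν → L: 8.320, D: 5.163, Z: 4.380; Z is limiting.
n(G) = (4/4) × 17.52 = 17.52 mol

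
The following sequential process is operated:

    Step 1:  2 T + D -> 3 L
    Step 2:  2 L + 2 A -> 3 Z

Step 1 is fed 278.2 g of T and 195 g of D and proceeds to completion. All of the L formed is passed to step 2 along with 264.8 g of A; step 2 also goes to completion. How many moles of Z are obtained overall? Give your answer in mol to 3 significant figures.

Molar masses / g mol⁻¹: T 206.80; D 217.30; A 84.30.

3.03 mol

Step 1:
n(T) = 278.2 / 206.80 = 1.345 mol
n(D) = 195.0 / 217.30 = 0.8974 mol
n/ν → T: 0.6725, D: 0.8974; T is limiting.
n(L) produced = (3/2) × 1.345 = 2.018 mol
Step 2:
n(L) available = 2.018 mol
n(A) = 264.8 / 84.30 = 3.141 mol
n/ν → L: 1.009, A: 1.571; L is limiting.
n(Z) = (3/2) × 2.018 = 3.027 mol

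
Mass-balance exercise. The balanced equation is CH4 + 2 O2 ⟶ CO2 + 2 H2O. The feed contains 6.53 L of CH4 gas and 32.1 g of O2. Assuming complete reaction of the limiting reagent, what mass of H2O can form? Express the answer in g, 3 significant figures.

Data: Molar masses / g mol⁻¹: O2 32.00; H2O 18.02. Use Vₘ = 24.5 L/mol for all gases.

n(CH4) = 6.530 / 24.5 = 0.2665 mol
n(O2) = 32.10 / 32.00 = 1.003 mol
n/ν for CH4 = 0.2665/1 = 0.2665
n/ν for O2 = 1.003/2 = 0.5015
Smallest n/ν is CH4 → limiting reagent.
n(H2O) = (2/1) × 0.2665 = 0.5330 mol
mass = 0.5330 × 18.02 = 9.605 g

9.61 g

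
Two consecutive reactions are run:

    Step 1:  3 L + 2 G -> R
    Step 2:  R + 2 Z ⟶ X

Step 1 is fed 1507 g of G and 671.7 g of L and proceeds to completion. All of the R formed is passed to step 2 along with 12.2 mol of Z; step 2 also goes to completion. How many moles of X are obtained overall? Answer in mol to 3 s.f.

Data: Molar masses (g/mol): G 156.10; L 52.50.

Step 1:
n(G) = 1507 / 156.10 = 9.654 mol
n(L) = 671.7 / 52.50 = 12.79 mol
n/ν for G = 9.654/2 = 4.827
n/ν for L = 12.79/3 = 4.263
Smallest n/ν is L → limiting reagent.
n(R) produced = (1/3) × 12.79 = 4.263 mol
Step 2:
n(R) available = 4.263 mol
n(Z) = 12.20 mol
n/ν for R = 4.263/1 = 4.263
n/ν for Z = 12.20/2 = 6.100
Smallest n/ν is R → limiting reagent.
n(X) = (1/1) × 4.263 = 4.263 mol

4.26 mol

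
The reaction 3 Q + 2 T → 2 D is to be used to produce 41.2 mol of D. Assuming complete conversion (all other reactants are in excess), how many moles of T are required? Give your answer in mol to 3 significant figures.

41.2 mol

n(D) = 41.20 mol
n(T) = (2/2) × 41.20 = 41.20 mol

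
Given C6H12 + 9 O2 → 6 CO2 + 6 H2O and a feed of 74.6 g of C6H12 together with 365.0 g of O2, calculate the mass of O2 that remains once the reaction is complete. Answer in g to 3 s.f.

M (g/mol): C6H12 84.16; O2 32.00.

110 g

n(C6H12) = 74.60 / 84.16 = 0.8864 mol
n(O2) = 365.0 / 32.00 = 11.41 mol
n/ν for C6H12 = 0.8864/1 = 0.8864
n/ν for O2 = 11.41/9 = 1.268
Smallest n/ν is C6H12 → limiting reagent.
O2 consumed = (9/1) × 0.8864 = 7.978 mol
O2 remaining = 11.41 − 7.978 = 3.432 mol
mass = 3.432 × 32.00 = 109.8 g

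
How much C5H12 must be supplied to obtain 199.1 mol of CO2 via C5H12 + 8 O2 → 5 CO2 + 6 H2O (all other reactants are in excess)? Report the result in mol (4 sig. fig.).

39.82 mol

n(CO2) = 199.1 mol
n(C5H12) = (1/5) × 199.1 = 39.82 mol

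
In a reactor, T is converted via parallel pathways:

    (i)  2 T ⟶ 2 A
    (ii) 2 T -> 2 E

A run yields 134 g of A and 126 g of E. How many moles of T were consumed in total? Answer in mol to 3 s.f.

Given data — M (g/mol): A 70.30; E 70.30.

n(A) = 134 / 70.30 = 1.906 mol
n(E) = 126 / 70.30 = 1.792 mol
n(T) via (i) = (2/2)×1.906 = 1.906 mol
n(T) via (ii) = (2/2)×1.792 = 1.792 mol
total n(T) = 1.906 + 1.792 = 3.698 mol

3.70 mol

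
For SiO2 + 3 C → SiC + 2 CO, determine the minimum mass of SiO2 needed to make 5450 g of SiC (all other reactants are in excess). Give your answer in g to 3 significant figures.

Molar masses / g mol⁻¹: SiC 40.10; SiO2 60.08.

8170 g

n(SiC) = 5450 / 40.10 = 135.9 mol
n(SiO2) = (1/1) × 135.9 = 135.9 mol
mass = 135.9 × 60.08 = 8165 g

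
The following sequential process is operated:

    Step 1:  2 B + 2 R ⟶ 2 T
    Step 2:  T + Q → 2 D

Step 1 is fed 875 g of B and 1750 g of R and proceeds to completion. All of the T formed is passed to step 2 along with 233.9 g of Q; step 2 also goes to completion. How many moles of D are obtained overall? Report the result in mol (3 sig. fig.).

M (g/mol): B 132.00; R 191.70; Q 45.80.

Step 1:
n(B) = 875.0 / 132.00 = 6.629 mol
n(R) = 1750 / 191.70 = 9.129 mol
n/ν for B = 6.629/2 = 3.315
n/ν for R = 9.129/2 = 4.565
Smallest n/ν is B → limiting reagent.
n(T) produced = (2/2) × 6.629 = 6.629 mol
Step 2:
n(T) available = 6.629 mol
n(Q) = 233.9 / 45.80 = 5.107 mol
n/ν for T = 6.629/1 = 6.629
n/ν for Q = 5.107/1 = 5.107
Smallest n/ν is Q → limiting reagent.
n(D) = (2/1) × 5.107 = 10.21 mol

10.2 mol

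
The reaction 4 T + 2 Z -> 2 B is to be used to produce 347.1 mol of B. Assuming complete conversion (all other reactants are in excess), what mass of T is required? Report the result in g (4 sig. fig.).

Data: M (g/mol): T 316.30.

219600 g

n(B) = 347.1 mol
n(T) = (4/2) × 347.1 = 694.2 mol
mass = 694.2 × 316.30 = 219600 g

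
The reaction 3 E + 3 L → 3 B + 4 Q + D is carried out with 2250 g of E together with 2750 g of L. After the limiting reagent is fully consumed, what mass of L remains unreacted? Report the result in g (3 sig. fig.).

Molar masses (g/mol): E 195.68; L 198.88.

n(E) = 2250 / 195.68 = 11.50 mol
n(L) = 2750 / 198.88 = 13.83 mol
n/ν → E: 3.833, L: 4.610; E is limiting.
L consumed = (3/3) × 11.50 = 11.50 mol
L remaining = 13.83 − 11.50 = 2.330 mol
mass = 2.330 × 198.88 = 463.4 g

463 g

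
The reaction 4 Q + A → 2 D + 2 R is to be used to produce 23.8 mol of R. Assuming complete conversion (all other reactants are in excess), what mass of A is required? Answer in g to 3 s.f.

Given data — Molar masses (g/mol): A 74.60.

n(R) = 23.80 mol
n(A) = (1/2) × 23.80 = 11.90 mol
mass = 11.90 × 74.60 = 887.7 g

888 g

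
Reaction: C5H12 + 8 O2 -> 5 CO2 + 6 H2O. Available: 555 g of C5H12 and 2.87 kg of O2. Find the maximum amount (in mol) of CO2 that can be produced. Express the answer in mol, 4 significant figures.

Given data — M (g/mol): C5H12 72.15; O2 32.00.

38.46 mol

n(C5H12) = 555.0 / 72.15 = 7.692 mol
n(O2) = 2.870×1000 / 32.00 = 89.69 mol
n/ν → C5H12: 7.692, O2: 11.21; C5H12 is limiting.
n(CO2) = (5/1) × 7.692 = 38.46 mol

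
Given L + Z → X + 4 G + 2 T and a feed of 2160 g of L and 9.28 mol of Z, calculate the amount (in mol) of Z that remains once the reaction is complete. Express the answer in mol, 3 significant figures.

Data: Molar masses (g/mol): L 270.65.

n(L) = 2160 / 270.65 = 7.981 mol
n(Z) = 9.280 mol
n/ν for L = 7.981/1 = 7.981
n/ν for Z = 9.280/1 = 9.280
Smallest n/ν is L → limiting reagent.
Z consumed = (1/1) × 7.981 = 7.981 mol
Z remaining = 9.280 − 7.981 = 1.299 mol

1.30 mol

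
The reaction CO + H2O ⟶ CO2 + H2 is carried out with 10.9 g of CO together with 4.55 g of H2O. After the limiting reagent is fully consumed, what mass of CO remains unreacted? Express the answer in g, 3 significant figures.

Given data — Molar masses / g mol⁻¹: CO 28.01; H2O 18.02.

3.83 g

n(CO) = 10.90 / 28.01 = 0.3891 mol
n(H2O) = 4.550 / 18.02 = 0.2525 mol
n/ν for CO = 0.3891/1 = 0.3891
n/ν for H2O = 0.2525/1 = 0.2525
Smallest n/ν is H2O → limiting reagent.
CO consumed = (1/1) × 0.2525 = 0.2525 mol
CO remaining = 0.3891 − 0.2525 = 0.1366 mol
mass = 0.1366 × 28.01 = 3.826 g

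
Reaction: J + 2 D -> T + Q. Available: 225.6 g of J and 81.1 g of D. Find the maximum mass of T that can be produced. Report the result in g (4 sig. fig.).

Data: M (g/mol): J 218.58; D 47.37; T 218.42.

187.0 g

n(J) = 225.6 / 218.58 = 1.032 mol
n(D) = 81.10 / 47.37 = 1.712 mol
n/ν for J = 1.032/1 = 1.032
n/ν for D = 1.712/2 = 0.8560
Smallest n/ν is D → limiting reagent.
n(T) = (1/2) × 1.712 = 0.8560 mol
mass = 0.8560 × 218.42 = 187.0 g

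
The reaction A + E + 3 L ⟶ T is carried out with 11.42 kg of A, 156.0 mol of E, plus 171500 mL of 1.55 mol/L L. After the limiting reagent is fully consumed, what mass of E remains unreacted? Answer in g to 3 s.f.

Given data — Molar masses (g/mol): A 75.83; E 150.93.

n(A) = 11.42×1000 / 75.83 = 150.6 mol
n(E) = 156.0 mol
n(L) = 1.55 × 171500/1000 = 265.8 mol
n/ν → A: 150.6, E: 156.0, L: 88.60; L is limiting.
E consumed = (1/3) × 265.8 = 88.60 mol
E remaining = 156.0 − 88.60 = 67.40 mol
mass = 67.40 × 150.93 = 10170 g

10200 g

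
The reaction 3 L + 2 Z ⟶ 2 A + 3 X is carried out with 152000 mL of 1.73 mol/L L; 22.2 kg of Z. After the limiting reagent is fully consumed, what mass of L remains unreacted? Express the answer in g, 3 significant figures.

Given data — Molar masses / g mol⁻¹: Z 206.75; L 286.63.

n(L) = 1.73 × 152000/1000 = 263.0 mol
n(Z) = 22.20×1000 / 206.75 = 107.4 mol
n/ν → L: 87.67, Z: 53.70; Z is limiting.
L consumed = (3/2) × 107.4 = 161.1 mol
L remaining = 263.0 − 161.1 = 101.9 mol
mass = 101.9 × 286.63 = 29210 g

29200 g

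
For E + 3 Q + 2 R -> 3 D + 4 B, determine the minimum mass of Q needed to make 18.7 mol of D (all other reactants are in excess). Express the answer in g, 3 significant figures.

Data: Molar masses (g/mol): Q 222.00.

n(D) = 18.70 mol
n(Q) = (3/3) × 18.70 = 18.70 mol
mass = 18.70 × 222.00 = 4151 g

4150 g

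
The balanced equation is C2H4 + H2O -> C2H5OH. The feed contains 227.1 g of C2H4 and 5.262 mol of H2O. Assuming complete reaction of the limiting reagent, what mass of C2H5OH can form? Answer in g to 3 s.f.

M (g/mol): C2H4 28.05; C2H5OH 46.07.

n(C2H4) = 227.1 / 28.05 = 8.096 mol
n(H2O) = 5.262 mol
n/ν → C2H4: 8.096, H2O: 5.262; H2O is limiting.
n(C2H5OH) = (1/1) × 5.262 = 5.262 mol
mass = 5.262 × 46.07 = 242.4 g

242 g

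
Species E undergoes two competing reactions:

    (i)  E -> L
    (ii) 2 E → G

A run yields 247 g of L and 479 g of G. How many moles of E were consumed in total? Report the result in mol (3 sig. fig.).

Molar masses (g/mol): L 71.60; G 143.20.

10.1 mol

n(L) = 247 / 71.60 = 3.450 mol
n(G) = 479 / 143.20 = 3.345 mol
n(E) via (i) = (1/1)×3.450 = 3.450 mol
n(E) via (ii) = (2/1)×3.345 = 6.690 mol
total n(E) = 3.450 + 6.690 = 10.14 mol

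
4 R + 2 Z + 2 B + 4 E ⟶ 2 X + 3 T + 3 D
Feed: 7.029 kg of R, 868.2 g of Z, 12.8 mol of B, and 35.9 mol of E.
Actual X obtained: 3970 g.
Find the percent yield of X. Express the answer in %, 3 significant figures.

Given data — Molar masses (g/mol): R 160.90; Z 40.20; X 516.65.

n(R) = 7.029×1000 / 160.90 = 43.69 mol
n(Z) = 868.2 / 40.20 = 21.60 mol
n(B) = 12.80 mol
n(E) = 35.90 mol
n/ν → R: 10.92, Z: 10.80, B: 6.400, E: 8.975; B is limiting.
theoretical n(X) = (2/2) × 12.80 = 12.80 mol → 6613 g
% yield = 3970 / 6613 × 100 = 60.03 %

60.0 %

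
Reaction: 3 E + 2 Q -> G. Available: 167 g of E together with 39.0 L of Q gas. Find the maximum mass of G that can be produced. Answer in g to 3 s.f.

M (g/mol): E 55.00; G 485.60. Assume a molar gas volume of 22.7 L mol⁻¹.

n(E) = 167.0 / 55.00 = 3.036 mol
n(Q) = 39.00 / 22.7 = 1.718 mol
n/ν for E = 3.036/3 = 1.012
n/ν for Q = 1.718/2 = 0.8590
Smallest n/ν is Q → limiting reagent.
n(G) = (1/2) × 1.718 = 0.8590 mol
mass = 0.8590 × 485.60 = 417.1 g

417 g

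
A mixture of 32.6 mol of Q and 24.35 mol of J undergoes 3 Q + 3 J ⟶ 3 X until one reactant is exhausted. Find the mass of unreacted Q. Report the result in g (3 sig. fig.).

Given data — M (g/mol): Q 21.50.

n(Q) = 32.60 mol
n(J) = 24.35 mol
n/ν → Q: 10.87, J: 8.117; J is limiting.
Q consumed = (3/3) × 24.35 = 24.35 mol
Q remaining = 32.60 − 24.35 = 8.250 mol
mass = 8.250 × 21.50 = 177.4 g

177 g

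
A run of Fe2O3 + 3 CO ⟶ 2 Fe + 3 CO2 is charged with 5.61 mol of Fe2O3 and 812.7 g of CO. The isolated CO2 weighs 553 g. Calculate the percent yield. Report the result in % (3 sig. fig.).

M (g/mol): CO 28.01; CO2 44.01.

74.7 %

n(Fe2O3) = 5.610 mol
n(CO) = 812.7 / 28.01 = 29.01 mol
n/ν for Fe2O3 = 5.610/1 = 5.610
n/ν for CO = 29.01/3 = 9.670
Smallest n/ν is Fe2O3 → limiting reagent.
theoretical n(CO2) = (3/1) × 5.610 = 16.83 mol → 740.7 g
% yield = 553 / 740.7 × 100 = 74.66 %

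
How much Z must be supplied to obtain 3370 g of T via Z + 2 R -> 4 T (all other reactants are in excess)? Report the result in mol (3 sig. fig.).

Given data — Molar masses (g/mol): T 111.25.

7.57 mol

n(T) = 3370 / 111.25 = 30.29 mol
n(Z) = (1/4) × 30.29 = 7.573 mol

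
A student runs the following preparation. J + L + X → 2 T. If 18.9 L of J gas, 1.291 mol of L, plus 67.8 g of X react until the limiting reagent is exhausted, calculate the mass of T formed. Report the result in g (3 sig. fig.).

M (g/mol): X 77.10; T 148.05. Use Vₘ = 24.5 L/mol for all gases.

n(J) = 18.90 / 24.5 = 0.7714 mol
n(L) = 1.291 mol
n(X) = 67.80 / 77.10 = 0.8794 mol
n/ν for J = 0.7714/1 = 0.7714
n/ν for L = 1.291/1 = 1.291
n/ν for X = 0.8794/1 = 0.8794
Smallest n/ν is J → limiting reagent.
n(T) = (2/1) × 0.7714 = 1.543 mol
mass = 1.543 × 148.05 = 228.4 g

228 g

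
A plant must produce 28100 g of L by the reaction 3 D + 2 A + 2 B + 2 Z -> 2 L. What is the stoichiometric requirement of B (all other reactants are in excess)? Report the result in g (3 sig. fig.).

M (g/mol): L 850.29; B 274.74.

n(L) = 28100 / 850.29 = 33.05 mol
n(B) = (2/2) × 33.05 = 33.05 mol
mass = 33.05 × 274.74 = 9080 g

9080 g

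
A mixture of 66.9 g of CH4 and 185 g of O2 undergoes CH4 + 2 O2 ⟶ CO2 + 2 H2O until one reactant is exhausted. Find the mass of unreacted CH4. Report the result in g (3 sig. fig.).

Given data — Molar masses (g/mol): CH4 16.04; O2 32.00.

20.5 g

n(CH4) = 66.90 / 16.04 = 4.171 mol
n(O2) = 185.0 / 32.00 = 5.781 mol
n/ν for CH4 = 4.171/1 = 4.171
n/ν for O2 = 5.781/2 = 2.891
Smallest n/ν is O2 → limiting reagent.
CH4 consumed = (1/2) × 5.781 = 2.891 mol
CH4 remaining = 4.171 − 2.891 = 1.280 mol
mass = 1.280 × 16.04 = 20.53 g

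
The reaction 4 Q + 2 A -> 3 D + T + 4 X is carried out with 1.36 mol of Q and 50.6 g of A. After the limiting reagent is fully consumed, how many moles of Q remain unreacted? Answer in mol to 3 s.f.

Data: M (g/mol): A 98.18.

0.329 mol

n(Q) = 1.360 mol
n(A) = 50.60 / 98.18 = 0.5154 mol
n/ν for Q = 1.360/4 = 0.3400
n/ν for A = 0.5154/2 = 0.2577
Smallest n/ν is A → limiting reagent.
Q consumed = (4/2) × 0.5154 = 1.031 mol
Q remaining = 1.360 − 1.031 = 0.3290 mol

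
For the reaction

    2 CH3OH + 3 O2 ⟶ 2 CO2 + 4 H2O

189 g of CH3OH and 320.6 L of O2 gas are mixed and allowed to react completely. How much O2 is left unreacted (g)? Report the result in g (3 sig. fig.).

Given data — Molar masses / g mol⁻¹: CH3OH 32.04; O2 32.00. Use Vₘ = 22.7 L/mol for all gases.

n(CH3OH) = 189.0 / 32.04 = 5.899 mol
n(O2) = 320.6 / 22.7 = 14.12 mol
n/ν for CH3OH = 5.899/2 = 2.950
n/ν for O2 = 14.12/3 = 4.707
Smallest n/ν is CH3OH → limiting reagent.
O2 consumed = (3/2) × 5.899 = 8.849 mol
O2 remaining = 14.12 − 8.849 = 5.271 mol
mass = 5.271 × 32.00 = 168.7 g

169 g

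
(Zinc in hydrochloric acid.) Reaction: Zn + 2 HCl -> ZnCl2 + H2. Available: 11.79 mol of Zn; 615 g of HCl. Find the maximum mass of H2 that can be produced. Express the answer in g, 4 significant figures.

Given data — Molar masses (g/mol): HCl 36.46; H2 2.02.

n(Zn) = 11.79 mol
n(HCl) = 615.0 / 36.46 = 16.87 mol
n/ν → Zn: 11.79, HCl: 8.435; HCl is limiting.
n(H2) = (1/2) × 16.87 = 8.435 mol
mass = 8.435 × 2.02 = 17.04 g

17.04 g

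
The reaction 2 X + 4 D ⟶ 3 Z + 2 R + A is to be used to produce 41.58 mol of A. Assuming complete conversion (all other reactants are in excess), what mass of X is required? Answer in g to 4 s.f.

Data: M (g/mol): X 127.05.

n(A) = 41.58 mol
n(X) = (2/1) × 41.58 = 83.16 mol
mass = 83.16 × 127.05 = 10570 g

10570 g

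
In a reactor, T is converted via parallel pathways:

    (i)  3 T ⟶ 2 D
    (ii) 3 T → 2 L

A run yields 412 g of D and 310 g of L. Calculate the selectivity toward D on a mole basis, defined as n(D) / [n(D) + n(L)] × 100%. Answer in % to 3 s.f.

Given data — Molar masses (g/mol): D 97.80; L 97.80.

57.1 %

n(D) = 412 / 97.80 = 4.213 mol
n(L) = 310 / 97.80 = 3.170 mol
selectivity = 4.213/(4.213+3.170) × 100 = 57.06 %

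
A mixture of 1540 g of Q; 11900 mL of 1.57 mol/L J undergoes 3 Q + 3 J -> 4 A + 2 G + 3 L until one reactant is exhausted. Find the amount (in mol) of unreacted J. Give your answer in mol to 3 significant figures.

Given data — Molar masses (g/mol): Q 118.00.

n(Q) = 1540 / 118.00 = 13.05 mol
n(J) = 1.57 × 11900/1000 = 18.68 mol
n/ν for Q = 13.05/3 = 4.350
n/ν for J = 18.68/3 = 6.227
Smallest n/ν is Q → limiting reagent.
J consumed = (3/3) × 13.05 = 13.05 mol
J remaining = 18.68 − 13.05 = 5.630 mol

5.63 mol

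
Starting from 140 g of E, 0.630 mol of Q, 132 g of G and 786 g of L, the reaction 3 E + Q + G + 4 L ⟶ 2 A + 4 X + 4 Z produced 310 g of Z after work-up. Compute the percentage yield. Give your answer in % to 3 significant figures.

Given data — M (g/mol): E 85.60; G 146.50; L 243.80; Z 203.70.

n(E) = 140.0 / 85.60 = 1.636 mol
n(Q) = 0.6300 mol
n(G) = 132.0 / 146.50 = 0.9010 mol
n(L) = 786.0 / 243.80 = 3.224 mol
n/ν for E = 1.636/3 = 0.5453
n/ν for Q = 0.6300/1 = 0.6300
n/ν for G = 0.9010/1 = 0.9010
n/ν for L = 3.224/4 = 0.8060
Smallest n/ν is E → limiting reagent.
theoretical n(Z) = (4/3) × 1.636 = 2.181 mol → 444.3 g
% yield = 310 / 444.3 × 100 = 69.77 %

69.8 %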